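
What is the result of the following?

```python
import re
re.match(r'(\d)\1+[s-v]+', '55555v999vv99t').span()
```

(0, 6)

`\1` has to match the exact text group 1 already captured.
With `match`, the pattern is implicitly anchored at the beginning.
The match spans [0:6] → '55555v'.
Captured: group 1 = '5'.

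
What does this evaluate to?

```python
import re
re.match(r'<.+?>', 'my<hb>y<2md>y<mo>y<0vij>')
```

`re.match` won't scan ahead — the pattern has to work from the very first character.
Here position 0 doesn't satisfy it, so the call returns None.

None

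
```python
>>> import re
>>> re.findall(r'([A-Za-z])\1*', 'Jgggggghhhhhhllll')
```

['J', 'g', 'h', 'l']

After group 1 captures some text, `\1` only succeeds where that same text appears again.
Walking the string: at [0:1] match 'J', group 1 = 'J'; at [1:7] match 'gggggg', group 1 = 'g'; at [7:13] match 'hhhhhh', group 1 = 'h'; at [13:17] match 'llll', group 1 = 'l'.
`findall` collects group 1 from each match (4 total).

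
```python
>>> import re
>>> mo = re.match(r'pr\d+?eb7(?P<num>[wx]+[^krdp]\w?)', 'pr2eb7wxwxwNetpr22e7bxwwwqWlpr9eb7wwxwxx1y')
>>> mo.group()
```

'pr2eb7wxwxwNe'

The pattern matches the literal 'pr', then one or more of a digit (lazy), then the literal 'eb7'; then one or more of one of [wx], then any character except [krdp], then optionally a word character (captured as 'num').
`match` is anchored at position 0; if the pattern doesn't fit there, it returns None.
The match spans [0:13] → 'pr2eb7wxwxwNe'.
Captured: group 1 = 'wxwxwNe'.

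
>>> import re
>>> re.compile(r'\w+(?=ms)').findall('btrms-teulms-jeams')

['btr', 'teul', 'jea']

Lookahead/lookbehind check context without consuming it, so the matched span excludes the asserted characters.
Walking the string: at [0:3] → 'btr'; at [6:10] → 'teul'; at [13:16] → 'jea'.
Since nothing is captured, `findall` lists the 3 matched substrings directly.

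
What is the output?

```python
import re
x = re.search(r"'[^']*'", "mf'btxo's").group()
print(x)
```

'btxo'

The match spans [2:8] → "'btxo'".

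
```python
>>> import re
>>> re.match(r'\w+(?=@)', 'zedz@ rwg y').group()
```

'zedz'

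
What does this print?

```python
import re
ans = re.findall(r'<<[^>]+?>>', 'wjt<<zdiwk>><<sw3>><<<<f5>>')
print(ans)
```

With no groups in the pattern, `findall` gives back each whole match — 3 here.

['<<zdiwk>>', '<<sw3>>', '<<<<f5>>']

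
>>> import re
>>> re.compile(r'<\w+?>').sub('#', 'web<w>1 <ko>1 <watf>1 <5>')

'web#1 #1 #1 #'

Every occurrence is swapped for '#'.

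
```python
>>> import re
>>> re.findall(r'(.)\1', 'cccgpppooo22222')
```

The backreference `\1` re-matches whatever the first group consumed, character for character.
Because there's exactly one group, `findall` drops the full match and keeps group 1 from each hit.

['c', 'p', 'o', '2', '2']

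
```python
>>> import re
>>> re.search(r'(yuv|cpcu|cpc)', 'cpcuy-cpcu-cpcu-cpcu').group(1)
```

'cpcu'

The match spans [0:4] → 'cpcu'.
Captured: group 1 = 'cpcu'.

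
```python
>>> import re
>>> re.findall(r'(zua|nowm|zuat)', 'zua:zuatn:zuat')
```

['zua', 'zua', 'zua']

`|` is ordered: at each position the engine commits to the first alternative that works.
Matches: at [0:3] match 'zua', group 1 = 'zua'; at [4:7] match 'zua', group 1 = 'zua'; at [10:13] match 'zua', group 1 = 'zua'.
Because there's exactly one group, `findall` drops the full match and keeps group 1 from each hit.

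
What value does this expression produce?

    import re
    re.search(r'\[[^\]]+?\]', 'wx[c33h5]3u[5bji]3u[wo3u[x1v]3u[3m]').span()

(2, 9)

`search` walks the string left to right and returns the first match it finds.
The match spans [2:9] → '[c33h5]'.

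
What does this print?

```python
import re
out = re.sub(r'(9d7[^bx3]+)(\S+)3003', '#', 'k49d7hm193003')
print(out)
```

k4#

`sub` substitutes '#' at each match site.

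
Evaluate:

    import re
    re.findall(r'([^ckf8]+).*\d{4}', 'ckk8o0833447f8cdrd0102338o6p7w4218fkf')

['o0']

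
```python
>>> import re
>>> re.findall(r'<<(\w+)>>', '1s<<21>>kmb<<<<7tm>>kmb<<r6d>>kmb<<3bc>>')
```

One capturing group, so `findall` returns just the captured substring from each match — 4 in all.

['21', '7tm', 'r6d', '3bc']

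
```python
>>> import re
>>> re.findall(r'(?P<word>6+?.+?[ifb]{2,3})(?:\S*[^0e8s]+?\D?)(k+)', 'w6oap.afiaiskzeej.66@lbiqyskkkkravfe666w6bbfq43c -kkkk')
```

Lazy quantifiers expand one character at a time until the remainder of the pattern can match.
`findall` packs the 2 group values into a tuple for every match.

[('6oap.afi', 'kkkk')]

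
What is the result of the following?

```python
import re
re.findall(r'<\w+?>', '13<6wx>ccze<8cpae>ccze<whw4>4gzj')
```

`findall` yields the raw match text (3 of them) because the pattern has no groups.

['<6wx>', '<8cpae>', '<whw4>']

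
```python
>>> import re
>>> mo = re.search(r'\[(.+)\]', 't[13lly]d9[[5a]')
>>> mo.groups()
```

The match spans [1:15] → '[13lly]d9[[5a]'.
Captured: group 1 = '13lly]d9[[5a'.

('13lly]d9[[5a',)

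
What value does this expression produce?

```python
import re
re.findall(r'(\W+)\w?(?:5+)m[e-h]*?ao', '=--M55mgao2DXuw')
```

['=--']

The pattern matches one or more of a non-word character (captured); then optionally a word character; then one or more of a literal '5' (non-capturing group); then the literal 'm', then zero or more of a character in [e-h] (lazy), then the literal 'ao'.
Walking the string: at [0:10] match '=--M55mgao', group 1 = '=--'.
With a single group, `findall` returns only what that group captured — 1 item.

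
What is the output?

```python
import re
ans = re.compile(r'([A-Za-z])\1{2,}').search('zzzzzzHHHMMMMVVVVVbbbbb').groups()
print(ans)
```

('z',)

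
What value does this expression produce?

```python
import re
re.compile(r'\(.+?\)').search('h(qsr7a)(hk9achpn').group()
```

'(qsr7a)'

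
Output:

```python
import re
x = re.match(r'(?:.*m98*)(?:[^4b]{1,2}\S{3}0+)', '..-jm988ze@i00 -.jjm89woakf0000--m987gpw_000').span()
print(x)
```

This matches zero or more of any character, then the literal 'm9', then zero or more of a literal '8' (non-capturing group); then 1 to 2 of any character except [4b], then exactly 3 of a non-whitespace character, then one or more of a literal '0' (non-capturing group).
`match` is anchored at position 0; if the pattern doesn't fit there, it returns None.
The match spans [0:44] → '..-jm988ze@i00 -.jjm89woakf0000--m987gpw_000'.

(0, 44)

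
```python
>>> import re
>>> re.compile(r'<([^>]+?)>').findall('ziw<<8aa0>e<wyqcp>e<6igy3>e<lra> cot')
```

`findall` collects group 1 from each match (4 total).

['<8aa0', 'wyqcp', '6igy3', 'lra']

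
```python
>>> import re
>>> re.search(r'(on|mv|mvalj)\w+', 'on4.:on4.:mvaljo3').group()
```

'on4'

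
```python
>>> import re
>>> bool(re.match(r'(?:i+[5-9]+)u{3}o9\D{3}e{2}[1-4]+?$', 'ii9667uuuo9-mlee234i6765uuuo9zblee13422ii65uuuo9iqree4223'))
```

The pattern matches one or more of a literal 'i', then one or more of a character in [5-9] (non-capturing group); then exactly 3 of a literal 'u', then the literal 'o9'; then exactly 3 of a non-digit, then exactly 2 of the literal 'e', then one or more of a character in [1-4] (lazy); then anchored at the end.
`match` is anchored at position 0; if the pattern doesn't fit there, it returns None.
Here the string doesn't start with a match, so the call returns None, and `bool(None)` is False.

False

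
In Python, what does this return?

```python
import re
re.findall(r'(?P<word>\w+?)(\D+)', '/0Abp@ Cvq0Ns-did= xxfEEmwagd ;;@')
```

[('0', 'Abp@ Cvq'), ('0', 'Ns-did= xxfEEmwagd ;;@')]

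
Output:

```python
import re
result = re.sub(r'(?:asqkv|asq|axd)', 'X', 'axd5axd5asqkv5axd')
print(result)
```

Alternation tries branches left to right and keeps the first one that lets the overall match succeed at that position.
Every occurrence is swapped for 'X'.

X5X5X5X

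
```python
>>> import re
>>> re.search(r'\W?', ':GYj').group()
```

':'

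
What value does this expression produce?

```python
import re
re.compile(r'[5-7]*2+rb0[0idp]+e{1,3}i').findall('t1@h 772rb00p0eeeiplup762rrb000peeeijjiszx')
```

['772rb00p0eeei']

This matches zero or more of a character in [5-7], then one or more of the literal '2', then the literal 'rb0'; then one or more of one of [0idp], then 1 to 3 of the literal 'e', then a literal 'i'.
No capturing groups, so `findall` returns the 1 full match string.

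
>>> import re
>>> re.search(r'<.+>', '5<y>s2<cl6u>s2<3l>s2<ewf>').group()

'<y>s2<cl6u>s2<3l>s2<ewf>'

The match spans [1:25] → '<y>s2<cl6u>s2<3l>s2<ewf>'.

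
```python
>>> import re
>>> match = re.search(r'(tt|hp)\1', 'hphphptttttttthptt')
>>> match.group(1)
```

'hp'

`\1` has to match the exact text group 1 already captured.
Unlike `match`, `search` isn't anchored — it looks for the pattern anywhere in the string.
The match spans [0:4] → 'hphp'.
Captured: group 1 = 'hp'.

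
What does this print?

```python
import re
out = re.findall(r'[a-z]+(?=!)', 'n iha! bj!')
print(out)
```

Because the assertion is zero-width, the text it checks is not consumed and won't appear in the result.
Matches: at [2:5] → 'iha'; at [7:9] → 'bj'.
No capturing groups, so `findall` returns the 2 full match strings.

['iha', 'bj']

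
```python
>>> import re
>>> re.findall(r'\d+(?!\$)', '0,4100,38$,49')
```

['0', '4100', '3', '49']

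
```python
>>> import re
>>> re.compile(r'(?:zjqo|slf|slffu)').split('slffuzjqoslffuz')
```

The regex engine tests alternatives in the order written; an earlier branch that matches wins even if a later one would match more.
`split` removes every match and returns the 4 fragments in between.

['', 'fu', '', 'fuz']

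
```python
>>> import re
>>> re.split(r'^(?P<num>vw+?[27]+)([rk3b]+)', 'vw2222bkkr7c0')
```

This matches anchored at the start of the string; then a literal 'v', then one or more of a literal 'w' (lazy), then one or more of one of [27] (captured as 'num'); then one or more of one of [rk3b] (captured).
Matches to split on: at [0:10] → 'vw2222bkkr'.
`re.split` interleaves the captured-group text with the surrounding fragments.

['', 'vw2222', 'bkkr', '7c0']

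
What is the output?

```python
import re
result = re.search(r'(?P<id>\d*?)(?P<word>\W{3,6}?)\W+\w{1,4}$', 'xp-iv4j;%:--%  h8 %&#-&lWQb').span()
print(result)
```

The match spans [16:27] → '8 %&#-&lWQb'.

(16, 27)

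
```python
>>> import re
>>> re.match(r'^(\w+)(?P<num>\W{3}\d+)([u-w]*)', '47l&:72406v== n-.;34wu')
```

This matches anchored at the start of the string; then one or more of a word character (captured); then exactly 3 of a non-word character, then one or more of a digit (captured as 'num'); then zero or more of a character in [u-w] (captured).
`re.match` won't scan ahead — the pattern has to work from the very first character.
Here position 0 doesn't satisfy it, so the call returns None.

None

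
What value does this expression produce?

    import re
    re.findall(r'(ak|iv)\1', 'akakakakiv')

['ak', 'ak']

The backreference `\1` re-matches whatever the first group consumed, character for character.
Because there's exactly one group, `findall` drops the full match and keeps group 1 from each hit.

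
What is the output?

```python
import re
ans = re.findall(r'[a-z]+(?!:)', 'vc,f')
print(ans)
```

Because the assertion is negative and zero-width, positions next to the forbidden text are skipped.
Scanning left to right: at [0:2] → 'vc'; at [3:4] → 'f'.
`findall` yields the raw match text (2 of them) because the pattern has no groups.

['vc', 'f']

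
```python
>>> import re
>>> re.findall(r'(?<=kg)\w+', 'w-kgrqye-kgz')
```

The positive lookaround only admits positions where the adjacent text matches; those characters stay outside the span.
Scanning left to right: at [4:8] → 'rqye'; at [11:12] → 'z'.
Since nothing is captured, `findall` lists the 2 matched substrings directly.

['rqye', 'z']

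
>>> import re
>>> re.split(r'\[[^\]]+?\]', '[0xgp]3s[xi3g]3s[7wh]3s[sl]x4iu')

The string is cut at each match, leaving 5 pieces.

['', '3s', '3s', '3s', 'x4iu']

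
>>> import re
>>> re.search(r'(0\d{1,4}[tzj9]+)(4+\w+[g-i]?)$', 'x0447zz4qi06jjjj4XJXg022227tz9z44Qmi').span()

(1, 36)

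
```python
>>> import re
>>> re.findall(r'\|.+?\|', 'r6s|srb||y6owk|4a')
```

['|srb|', '|y6owk|']

A `+?`/`*?`/`{m,n}?` starts at its minimum and grows only as far as needed for what follows to match.
With no groups in the pattern, `findall` gives back each whole match — 2 here.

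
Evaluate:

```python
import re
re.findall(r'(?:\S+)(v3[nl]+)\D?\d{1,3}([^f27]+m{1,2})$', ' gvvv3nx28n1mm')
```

With 2 capturing groups, `findall` returns a 2-tuple per match.

[('v3n', 'n1mm')]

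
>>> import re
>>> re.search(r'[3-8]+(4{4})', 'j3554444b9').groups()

('4444',)

Pattern: one or more of a character in [3-8]; then exactly 4 of a literal '4' (captured).
Unlike `match`, `search` isn't anchored — it looks for the pattern anywhere in the string.
The match spans [1:8] → '3554444'.
Captured: group 1 = '4444'.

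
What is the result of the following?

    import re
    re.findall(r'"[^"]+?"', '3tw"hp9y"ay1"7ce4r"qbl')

['"hp9y"', '"7ce4r"']

Since nothing is captured, `findall` lists the 2 matched substrings directly.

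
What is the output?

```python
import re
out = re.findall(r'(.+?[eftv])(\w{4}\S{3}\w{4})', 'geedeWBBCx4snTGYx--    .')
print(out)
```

[('ge', 'edeWBBCx4sn')]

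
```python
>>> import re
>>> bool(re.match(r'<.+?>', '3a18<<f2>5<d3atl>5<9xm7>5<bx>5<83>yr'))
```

With `match`, the pattern is implicitly anchored at the beginning.
Here the string doesn't start with a match, so the call returns None, and `bool(None)` is False.

False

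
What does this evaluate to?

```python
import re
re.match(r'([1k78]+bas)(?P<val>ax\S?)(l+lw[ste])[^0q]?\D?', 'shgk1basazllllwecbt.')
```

The pattern matches one or more of one of [1k78], then the literal 'bas' (captured); then the literal 'ax', then optionally a non-whitespace character (captured as 'val'); then one or more of the literal 'l', then the literal 'lw', then one of [ste] (captured); then optionally any character except [0q], then optionally a non-digit.
`match` is anchored at position 0; if the pattern doesn't fit there, it returns None.
Here the string doesn't start with a match, so the call returns None.

None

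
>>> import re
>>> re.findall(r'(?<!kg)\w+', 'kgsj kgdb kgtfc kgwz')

`(?!…)`/`(?<!…)` only lets a position through if the neighbouring text does NOT match; no characters are consumed.
Walking the string: at [0:4] → 'kgsj'; at [5:9] → 'kgdb'; at [10:15] → 'kgtfc'; at [16:20] → 'kgwz'.
With no groups in the pattern, `findall` gives back each whole match — 4 here.

['kgsj', 'kgdb', 'kgtfc', 'kgwz']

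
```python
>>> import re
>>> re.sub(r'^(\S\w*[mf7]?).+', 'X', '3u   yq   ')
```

'X'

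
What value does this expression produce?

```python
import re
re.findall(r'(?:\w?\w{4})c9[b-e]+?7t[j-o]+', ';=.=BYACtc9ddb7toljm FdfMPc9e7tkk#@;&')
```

No capturing groups, so `findall` returns the 2 full match strings.

['BYACtc9ddb7toljm', 'FdfMPc9e7tkk']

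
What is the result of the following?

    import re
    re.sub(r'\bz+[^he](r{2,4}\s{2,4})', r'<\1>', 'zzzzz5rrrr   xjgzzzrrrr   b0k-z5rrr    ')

The pattern matches a word boundary (`\b`, zero-width); then one or more of the literal 'z', then any character except [he]; then 2 to 4 of the literal 'r', then 2 to 4 of whitespace (captured).
Matches: at [0:13] → 'zzzzz5rrrr   '; at [30:39] → 'z5rrr    '.
Each match is replaced using the text its own group 1 captured.

'<rrrr   >xjgzzzrrrr   b0k-<rrr    >'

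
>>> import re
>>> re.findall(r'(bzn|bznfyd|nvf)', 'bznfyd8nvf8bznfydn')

Alternation tries branches left to right and keeps the first one that lets the overall match succeed at that position.
One capturing group, so `findall` returns just the captured substring from each match — 3 in all.

['bzn', 'nvf', 'bzn']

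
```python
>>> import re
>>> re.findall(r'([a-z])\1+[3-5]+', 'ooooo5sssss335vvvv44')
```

['o', 's', 'v']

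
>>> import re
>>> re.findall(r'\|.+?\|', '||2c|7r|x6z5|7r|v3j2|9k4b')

['||2c|', '|x6z5|', '|v3j2|']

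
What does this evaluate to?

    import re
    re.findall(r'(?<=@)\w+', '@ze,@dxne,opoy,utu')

['ze', 'dxne']

The lookaround is zero-width — it requires the adjacent text to match without consuming it, so the asserted text isn't part of the match.
Scanning left to right: at [1:3] → 'ze'; at [5:9] → 'dxne'.
`findall` yields the raw match text (2 of them) because the pattern has no groups.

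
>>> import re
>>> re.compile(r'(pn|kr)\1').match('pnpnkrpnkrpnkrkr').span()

(0, 4)

After group 1 captures some text, `\1` only succeeds where that same text appears again.
`match` is anchored at position 0; if the pattern doesn't fit there, it returns None.
The match spans [0:4] → 'pnpn'.
Captured: group 1 = 'pn'.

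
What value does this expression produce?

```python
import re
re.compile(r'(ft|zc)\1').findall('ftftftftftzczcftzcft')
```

['ft', 'ft', 'zc']

`\1` has to match the exact text group 1 already captured.
Matches: at [0:4] match 'ftft', group 1 = 'ft'; at [4:8] match 'ftft', group 1 = 'ft'; at [10:14] match 'zczc', group 1 = 'zc'.
Because there's exactly one group, `findall` drops the full match and keeps group 1 from each hit.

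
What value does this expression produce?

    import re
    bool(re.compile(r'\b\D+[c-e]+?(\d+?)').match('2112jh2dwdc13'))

False

`re.match` only tries the pattern at the start of the string.
Here the pattern fails at index 0, so the call returns None, and `bool(None)` is False.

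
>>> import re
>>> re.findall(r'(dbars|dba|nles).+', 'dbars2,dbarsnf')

The regex engine tests alternatives in the order written; an earlier branch that matches wins even if a later one would match more.
Walking the string: at [0:14] match 'dbars2,dbarsnf', group 1 = 'dbars'.
One capturing group, so `findall` returns just the captured substring from the one match — 1 in all.

['dbars']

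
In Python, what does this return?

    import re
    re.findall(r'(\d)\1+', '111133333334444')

`\1` is not a pattern — it's the concrete string captured by group 1, re-applied verbatim.
Matches: at [0:4] match '1111', group 1 = '1'; at [4:11] match '3333333', group 1 = '3'; at [11:15] match '4444', group 1 = '4'.
With a single group, `findall` returns only what that group captured — 3 items.

['1', '3', '4']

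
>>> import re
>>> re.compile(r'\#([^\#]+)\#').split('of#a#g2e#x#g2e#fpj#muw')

Matches to split on: at [2:5] → '#a#'; at [8:11] → '#x#'; at [14:19] → '#fpj#'.
`re.split` interleaves the captured-group text with the surrounding fragments.

['of', 'a', 'g2e', 'x', 'g2e', 'fpj', 'muw']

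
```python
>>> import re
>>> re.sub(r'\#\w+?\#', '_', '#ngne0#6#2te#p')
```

'_6_p'

Matches: at [0:7] → '#ngne0#'; at [8:13] → '#2te#'.
Each match is replaced by '_'.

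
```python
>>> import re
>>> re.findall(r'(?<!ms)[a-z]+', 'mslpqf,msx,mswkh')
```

['mslpqf', 'msx', 'mswkh']

The negative lookaround is zero-width — it rules out positions where the adjacent text would match, without consuming anything.
Since nothing is captured, `findall` lists the 3 matched substrings directly.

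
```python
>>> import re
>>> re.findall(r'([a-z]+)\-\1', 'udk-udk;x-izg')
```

['udk']

A backreference is literal: `\1` must see the identical characters the first group matched.
Walking the string: at [0:7] match 'udk-udk', group 1 = 'udk'.
`findall` collects group 1 from the one match (1 total).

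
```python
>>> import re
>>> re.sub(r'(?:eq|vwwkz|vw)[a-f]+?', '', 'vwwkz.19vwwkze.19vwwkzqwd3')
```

Every occurrence is swapped for ''.

'vwwkz.19.19vwwkzqwd3'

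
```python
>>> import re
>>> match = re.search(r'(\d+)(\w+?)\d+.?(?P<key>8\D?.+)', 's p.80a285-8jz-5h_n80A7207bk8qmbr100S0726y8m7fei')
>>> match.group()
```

Pattern: one or more of a digit (captured); then one or more of a word character (lazy) (captured); then one or more of a digit, then optionally any character; then the literal '8', then optionally a non-digit, then one or more of any character (captured as 'key').
`re.search` tries every starting position until one works.
The match spans [4:48] → '80a285-8jz-5h_n80A7207bk8qmbr100S0726y8m7fei'.
Captured: group 1 = '80', group 2 = 'a', group 3 = '8jz-5h_n80A7207bk8qmbr100S0726y8m7fei'.

'80a285-8jz-5h_n80A7207bk8qmbr100S0726y8m7fei'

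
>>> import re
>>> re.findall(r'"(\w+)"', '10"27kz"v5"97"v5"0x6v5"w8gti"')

['27kz', '97', '0x6v5']

Scanning left to right: at [2:8] match '"27kz"', group 1 = '27kz'; at [10:14] match '"97"', group 1 = '97'; at [16:23] match '"0x6v5"', group 1 = '0x6v5'.
Because there's exactly one group, `findall` drops the full match and keeps group 1 from each hit.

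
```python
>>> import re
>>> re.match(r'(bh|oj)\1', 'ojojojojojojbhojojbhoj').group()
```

'ojoj'

A backreference is literal: `\1` must see the identical characters the first group matched.
`re.match` won't scan ahead — the pattern has to work from the very first character.
The match spans [0:4] → 'ojoj'.
Captured: group 1 = 'oj'.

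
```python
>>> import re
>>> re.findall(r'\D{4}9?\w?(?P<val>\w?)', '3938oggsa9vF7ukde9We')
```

['9', 'e']

This matches exactly 4 of a non-digit; then optionally the literal '9', then optionally a word character; then optionally a word character (captured as 'val').
Because there's exactly one group, `findall` drops the full match and keeps group 1 from each hit.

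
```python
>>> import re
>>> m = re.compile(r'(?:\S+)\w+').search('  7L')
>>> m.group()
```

'7L'

This matches one or more of a non-whitespace character (non-capturing group); then one or more of a word character.
Unlike `match`, `search` isn't anchored — it looks for the pattern anywhere in the string.
The match spans [2:4] → '7L'.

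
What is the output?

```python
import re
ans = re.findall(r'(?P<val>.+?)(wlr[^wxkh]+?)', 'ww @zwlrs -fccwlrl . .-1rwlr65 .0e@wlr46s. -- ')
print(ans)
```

[('ww @z', 'wlrs'), (' -fcc', 'wlrl'), (' . .-1r', 'wlr6'), ('5 .0e@', 'wlr4')]

A non-greedy quantifier consumes as few characters as it can — just enough that the remainder of the pattern still matches from where it stops; whatever follows it matches normally.
Multiple groups make `findall` return tuples — one 2-tuple for each match.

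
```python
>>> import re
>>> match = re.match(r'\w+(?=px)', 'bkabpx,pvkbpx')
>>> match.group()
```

'bkab'

The positive lookaround only admits positions where the adjacent text matches; those characters stay outside the span.
`re.match` only tries the pattern at the start of the string.
The match spans [0:4] → 'bkab'.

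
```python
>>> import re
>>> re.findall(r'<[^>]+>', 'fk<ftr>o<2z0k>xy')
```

Matches: at [2:7] → '<ftr>'; at [8:14] → '<2z0k>'.
Since nothing is captured, `findall` lists the 2 matched substrings directly.

['<ftr>', '<2z0k>']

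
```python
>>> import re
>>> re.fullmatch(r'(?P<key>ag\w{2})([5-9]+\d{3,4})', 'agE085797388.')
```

`re.fullmatch` is like wrapping the pattern in `^…$` (in single-line mode).
Here the string isn't matched end-to-end, so the call returns None.

None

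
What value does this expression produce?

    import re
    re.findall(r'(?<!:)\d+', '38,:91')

['38', '1']

Because the assertion is negative and zero-width, positions next to the forbidden text are skipped.
Matches: at [0:2] → '38'; at [5:6] → '1'.
With no groups in the pattern, `findall` gives back each whole match — 2 here.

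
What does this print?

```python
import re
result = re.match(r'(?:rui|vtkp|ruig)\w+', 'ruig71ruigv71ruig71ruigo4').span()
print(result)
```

(0, 25)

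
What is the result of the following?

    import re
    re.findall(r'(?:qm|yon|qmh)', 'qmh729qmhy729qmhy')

`|` is ordered: at each position the engine commits to the first alternative that works.
Walking the string: at [0:2] → 'qm'; at [6:8] → 'qm'; at [13:15] → 'qm'.
`findall` yields the raw match text (3 of them) because the pattern has no groups.

['qm', 'qm', 'qm']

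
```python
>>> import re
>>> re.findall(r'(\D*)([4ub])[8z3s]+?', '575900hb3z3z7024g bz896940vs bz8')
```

[('h', 'b'), ('g ', 'b'), ('vs ', 'b')]

Pattern: zero or more of a non-digit (captured); then one of [4ub] (captured); then one or more of one of [8z3s] (lazy).
Walking the string: at [6:9] match 'hb3', groups = ('h', 'b'); at [16:20] match 'g bz', groups = ('g ', 'b'); at [26:31] match 'vs bz', groups = ('vs ', 'b').
2 groups means each result is a tuple of 2 captured strings — 3 here.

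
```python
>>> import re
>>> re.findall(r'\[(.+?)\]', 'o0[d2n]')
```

['d2n']

One capturing group, so `findall` returns just the captured substring from the one match — 1 in all.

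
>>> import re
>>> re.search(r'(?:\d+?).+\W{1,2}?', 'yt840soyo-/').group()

'840soyo-/'

This matches one or more of a digit (lazy) (non-capturing group); then one or more of any character, then 1 to 2 of a non-word character (lazy).
`re.search` tries every starting position until one works.
The match spans [2:11] → '840soyo-/'.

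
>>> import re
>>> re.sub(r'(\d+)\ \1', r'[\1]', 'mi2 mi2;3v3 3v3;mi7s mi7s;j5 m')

The backreference `\1` re-matches whatever the first group consumed, character for character.
Each match is replaced using the text its own group 1 captured.

'mi2 mi2;3v[3]v3;mi7s mi7s;j5 m'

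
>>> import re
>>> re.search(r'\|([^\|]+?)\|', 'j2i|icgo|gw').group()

The match spans [3:9] → '|icgo|'.

'|icgo|'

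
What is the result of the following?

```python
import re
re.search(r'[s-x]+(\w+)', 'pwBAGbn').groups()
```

The match spans [1:7] → 'wBAGbn'.
Captured: group 1 = 'BAGbn'.

('BAGbn',)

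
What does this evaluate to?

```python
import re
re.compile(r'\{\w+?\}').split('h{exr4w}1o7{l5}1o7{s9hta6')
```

Matches to split on: at [1:8] → '{exr4w}'; at [11:15] → '{l5}'.
Splitting on the pattern gives 3 pieces.

['h', '1o7', '1o7{s9hta6']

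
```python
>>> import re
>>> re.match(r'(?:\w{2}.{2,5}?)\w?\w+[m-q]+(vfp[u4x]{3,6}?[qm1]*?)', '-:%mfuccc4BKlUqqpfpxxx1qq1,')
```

None

The pattern matches exactly 2 of a word character, then 2 to 5 of any character (lazy) (non-capturing group); then optionally a word character, then one or more of a word character, then one or more of a character in [m-q]; then the literal 'vfp', then 3 to 6 of one of [u4x] (lazy), then zero or more of one of [qm1] (lazy) (captured).
`re.match` only tries the pattern at the start of the string.
Here the string doesn't start with a match, so the call returns None.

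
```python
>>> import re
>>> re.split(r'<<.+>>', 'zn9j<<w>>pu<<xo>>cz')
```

['zn9j', 'cz']

Each match becomes a cut point; 2 segments remain.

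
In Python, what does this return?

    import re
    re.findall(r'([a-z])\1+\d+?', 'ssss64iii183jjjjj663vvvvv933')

After group 1 captures some text, `\1` only succeeds where that same text appears again.
Scanning left to right: at [0:5] match 'ssss6', group 1 = 's'; at [6:10] match 'iii1', group 1 = 'i'; at [12:18] match 'jjjjj6', group 1 = 'j'; at [20:26] match 'vvvvv9', group 1 = 'v'.
`findall` collects group 1 from each match (4 total).

['s', 'i', 'j', 'v']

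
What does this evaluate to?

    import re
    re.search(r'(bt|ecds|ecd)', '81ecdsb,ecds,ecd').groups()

('ecds',)

`|` is ordered: at each position the engine commits to the first alternative that works.
`re.search` tries every starting position until one works.
The match spans [2:6] → 'ecds'.
Captured: group 1 = 'ecds'.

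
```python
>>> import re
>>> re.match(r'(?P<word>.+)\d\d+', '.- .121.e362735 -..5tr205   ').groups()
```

('.- .121.e362735 -..5tr2',)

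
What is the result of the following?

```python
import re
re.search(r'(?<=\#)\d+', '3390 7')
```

None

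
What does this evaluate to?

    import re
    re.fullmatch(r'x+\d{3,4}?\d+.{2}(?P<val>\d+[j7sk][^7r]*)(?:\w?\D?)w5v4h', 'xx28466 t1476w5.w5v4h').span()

Pattern: one or more of a literal 'x', then 3 to 4 of a digit (lazy), then one or more of a digit; then exactly 2 of any character; then one or more of a digit, then one of [j7sk], then zero or more of any character except [7r] (captured as 'val'); then optionally a word character, then optionally a non-digit (non-capturing group); then the literal 'w5', then the literal 'v4h'.
`re.fullmatch` is like wrapping the pattern in `^…$` (in single-line mode).
The match spans [0:21] → 'xx28466 t1476w5.w5v4h'.
Captured: group 1 = '1476w5.'.

(0, 21)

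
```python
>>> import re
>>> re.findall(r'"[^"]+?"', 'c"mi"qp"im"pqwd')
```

['"mi"', '"im"']

Matches: at [1:5] → '"mi"'; at [7:11] → '"im"'.
Since nothing is captured, `findall` lists the 2 matched substrings directly.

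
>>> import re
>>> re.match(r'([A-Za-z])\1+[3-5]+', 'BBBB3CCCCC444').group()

'BBBB3'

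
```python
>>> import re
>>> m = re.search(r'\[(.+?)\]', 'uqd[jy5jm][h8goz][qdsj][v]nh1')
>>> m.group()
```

The `?` after the quantifier makes it lazy — it takes as little as possible before letting the rest of the pattern try.
`re.search` scans for the first position where the pattern succeeds.
The match spans [3:10] → '[jy5jm]'.
Captured: group 1 = 'jy5jm'.

'[jy5jm]'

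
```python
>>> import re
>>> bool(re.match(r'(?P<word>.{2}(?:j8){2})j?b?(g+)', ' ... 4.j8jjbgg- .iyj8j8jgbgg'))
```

With `match`, the pattern is implicitly anchored at the beginning.
Here the pattern fails at index 0, so the call returns None, and `bool(None)` is False.

False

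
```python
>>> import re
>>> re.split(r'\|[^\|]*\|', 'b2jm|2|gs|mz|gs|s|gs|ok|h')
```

Matches to split on: at [4:7] → '|2|'; at [9:13] → '|mz|'; at [15:18] → '|s|'; at [20:24] → '|ok|'.
The string is cut at each match, leaving 5 pieces.

['b2jm', 'gs', 'gs', 'gs', 'h']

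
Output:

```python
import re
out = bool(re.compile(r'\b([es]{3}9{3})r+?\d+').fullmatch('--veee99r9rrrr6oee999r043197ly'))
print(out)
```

`re.fullmatch` is like wrapping the pattern in `^…$` (in single-line mode).
Here the pattern can't cover the whole string, so the call returns None, and `bool(None)` is False.

False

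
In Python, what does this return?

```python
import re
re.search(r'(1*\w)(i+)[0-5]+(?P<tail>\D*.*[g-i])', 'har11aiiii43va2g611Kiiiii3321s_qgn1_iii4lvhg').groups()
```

The match spans [3:44] → '11aiiii43va2g611Kiiiii3321s_qgn1_iii4lvhg'.
Captured: group 1 = '11a', group 2 = 'iiii', group 3 = 'va2g611Kiiiii3321s_qgn1_iii4lvhg'.

('11a', 'iiii', 'va2g611Kiiiii3321s_qgn1_iii4lvhg')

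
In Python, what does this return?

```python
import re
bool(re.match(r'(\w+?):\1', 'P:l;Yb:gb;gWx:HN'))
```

With `match`, the pattern is implicitly anchored at the beginning.
Here the string doesn't start with a match, so the call returns None, and `bool(None)` is False.

False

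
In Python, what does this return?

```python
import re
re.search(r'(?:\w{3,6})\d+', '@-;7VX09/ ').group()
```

'7VX09'

This matches 3 to 6 of a word character (non-capturing group); then one or more of a digit.
Unlike `match`, `search` isn't anchored — it looks for the pattern anywhere in the string.
The match spans [3:8] → '7VX09'.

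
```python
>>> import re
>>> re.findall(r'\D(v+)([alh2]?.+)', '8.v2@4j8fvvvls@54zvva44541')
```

Pattern: a non-digit; then one or more of a literal 'v' (captured); then optionally one of [alh2], then one or more of any character (captured).
Scanning left to right: at [1:26] match '.v2@4j8fvvvls@54zvva44541', groups = ('v', '2@4j8fvvvls@54zvva44541').
`findall` packs the 2 group values into a tuple for every match.

[('v', '2@4j8fvvvls@54zvva44541')]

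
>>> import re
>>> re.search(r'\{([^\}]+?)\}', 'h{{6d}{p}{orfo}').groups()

('{6d',)

The match spans [1:6] → '{{6d}'.
Captured: group 1 = '{6d'.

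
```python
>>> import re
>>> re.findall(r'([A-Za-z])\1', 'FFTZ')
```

`\1` is not a pattern — it's the concrete string captured by group 1, re-applied verbatim.
Scanning left to right: at [0:2] match 'FF', group 1 = 'F'.
With a single group, `findall` returns only what that group captured — 1 item.

['F']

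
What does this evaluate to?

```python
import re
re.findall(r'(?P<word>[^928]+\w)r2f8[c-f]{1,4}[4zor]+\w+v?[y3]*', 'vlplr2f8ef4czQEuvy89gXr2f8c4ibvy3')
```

['vlpl']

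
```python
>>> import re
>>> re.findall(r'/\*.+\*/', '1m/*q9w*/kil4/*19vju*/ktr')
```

['/*q9w*/kil4/*19vju*/']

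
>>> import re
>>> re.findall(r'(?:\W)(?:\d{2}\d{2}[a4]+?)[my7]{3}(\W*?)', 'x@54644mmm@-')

Pattern: a non-word character (non-capturing group); then exactly 2 of a digit, then exactly 2 of a digit, then one or more of one of [a4] (lazy) (non-capturing group); then exactly 3 of one of [my7]; then zero or more of a non-word character (lazy) (captured).
With the lazy modifier that quantifier settles for the fewest repetitions that let the rest of the pattern succeed (the atoms after it are unaffected and can still be greedy).
Scanning left to right: at [1:10] match '@54644mmm', group 1 = ''.
`findall` collects group 1 from the one match (1 total).

['']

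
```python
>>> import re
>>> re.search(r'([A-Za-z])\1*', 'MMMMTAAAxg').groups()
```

A backreference is literal: `\1` must see the identical characters the first group matched.
`re.search` tries every starting position until one works.
The match spans [0:4] → 'MMMM'.
Captured: group 1 = 'M'.

('M',)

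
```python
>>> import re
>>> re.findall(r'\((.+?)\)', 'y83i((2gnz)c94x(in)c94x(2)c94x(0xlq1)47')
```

['(2gnz', 'in', '2', '0xlq1']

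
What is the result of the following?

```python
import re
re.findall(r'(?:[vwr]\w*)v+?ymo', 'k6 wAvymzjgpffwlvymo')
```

This matches one of [vwr], then zero or more of a word character (non-capturing group); then one or more of the literal 'v' (lazy), then the literal 'ymo'.
Walking the string: at [3:20] → 'wAvymzjgpffwlvymo'.
With no groups in the pattern, `findall` gives back each whole match — 1 here.

['wAvymzjgpffwlvymo']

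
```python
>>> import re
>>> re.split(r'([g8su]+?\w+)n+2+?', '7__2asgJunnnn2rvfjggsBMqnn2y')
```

['7__2a', 'sgJunnnn2rvfjggsBMqn', 'y']

The pattern matches one or more of one of [g8su] (lazy), then one or more of a word character (captured); then one or more of a literal 'n', then one or more of a literal '2' (lazy).
Matches to split on: at [5:27] → 'sgJunnnn2rvfjggsBMqnn2'.
Because the pattern has a capturing group, `split` also inserts each captured text between the pieces.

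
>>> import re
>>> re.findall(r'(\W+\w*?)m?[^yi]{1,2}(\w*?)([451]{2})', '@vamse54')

Pattern: one or more of a non-word character, then zero or more of a word character (lazy) (captured); then optionally the literal 'm', then 1 to 2 of any character except [yi]; then zero or more of a word character (lazy) (captured); then exactly 2 of one of [451] (captured).
Scanning left to right: at [0:8] match '@vamse54', groups = ('@', 'mse', '54').
With 3 capturing groups, `findall` returns a 3-tuple per match.

[('@', 'mse', '54')]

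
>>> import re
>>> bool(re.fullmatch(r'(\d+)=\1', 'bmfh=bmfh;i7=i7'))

For `fullmatch`, every character of the input must be accounted for by the pattern.
Here the pattern can't cover the whole string, so the call returns None, and `bool(None)` is False.

False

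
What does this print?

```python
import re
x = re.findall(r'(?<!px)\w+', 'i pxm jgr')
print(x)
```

Because the assertion is negative and zero-width, positions next to the forbidden text are skipped.
Scanning left to right: at [0:1] → 'i'; at [2:5] → 'pxm'; at [6:9] → 'jgr'.
`findall` yields the raw match text (3 of them) because the pattern has no groups.

['i', 'pxm', 'jgr']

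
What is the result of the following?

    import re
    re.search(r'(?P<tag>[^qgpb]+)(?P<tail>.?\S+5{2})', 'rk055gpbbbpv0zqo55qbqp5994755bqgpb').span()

Pattern: one or more of any character except [qgpb] (captured as 'tag'); then optionally any character, then one or more of a non-whitespace character, then exactly 2 of the literal '5' (captured as 'tail').
`re.search` scans for the first position where the pattern succeeds.
The match spans [0:29] → 'rk055gpbbbpv0zqo55qbqp5994755'.
Captured: group 1 = 'rk055', group 2 = 'gpbbbpv0zqo55qbqp5994755'.

(0, 29)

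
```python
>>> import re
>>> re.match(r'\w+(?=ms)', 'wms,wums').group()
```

'w'

The positive lookaround only admits positions where the adjacent text matches; those characters stay outside the span.
With `match`, the pattern is implicitly anchored at the beginning.
The match spans [0:1] → 'w'.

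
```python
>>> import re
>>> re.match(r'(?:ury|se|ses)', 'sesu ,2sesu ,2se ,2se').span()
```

(0, 2)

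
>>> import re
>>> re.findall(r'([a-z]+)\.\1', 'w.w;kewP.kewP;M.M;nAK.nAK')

A backreference is literal: `\1` must see the identical characters the first group matched.
Walking the string: at [0:3] match 'w.w', group 1 = 'w'.
Because there's exactly one group, `findall` drops the full match and keeps group 1 from the one hit.

['w']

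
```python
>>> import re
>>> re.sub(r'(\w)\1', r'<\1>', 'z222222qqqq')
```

'z<2><2><2><q><q>'

After group 1 captures some text, `\1` only succeeds where that same text appears again.
`\1` in the replacement pulls in group 1's text for each match.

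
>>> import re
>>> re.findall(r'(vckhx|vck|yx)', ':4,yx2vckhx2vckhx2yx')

`|` is ordered: at each position the engine commits to the first alternative that works.
One capturing group, so `findall` returns just the captured substring from each match — 4 in all.

['yx', 'vckhx', 'vckhx', 'yx']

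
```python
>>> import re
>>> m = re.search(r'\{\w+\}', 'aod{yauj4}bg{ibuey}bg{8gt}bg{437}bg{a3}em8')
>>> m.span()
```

(3, 10)

Unlike `match`, `search` isn't anchored — it looks for the pattern anywhere in the string.
The match spans [3:10] → '{yauj4}'.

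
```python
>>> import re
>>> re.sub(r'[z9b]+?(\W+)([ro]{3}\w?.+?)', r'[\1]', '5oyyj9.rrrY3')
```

'5oyyj[.]'

Pattern: one or more of one of [z9b] (lazy); then one or more of a non-word character (captured); then exactly 3 of one of [ro], then optionally a word character, then one or more of any character (lazy) (captured).
Matches: at [5:12] → '9.rrrY3'.
Each match is replaced using the text its own group 1 captured.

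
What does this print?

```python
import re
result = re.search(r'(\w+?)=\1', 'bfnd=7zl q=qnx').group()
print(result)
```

q=q

The backreference `\1` re-matches whatever the first group consumed, character for character.
The match spans [9:12] → 'q=q'.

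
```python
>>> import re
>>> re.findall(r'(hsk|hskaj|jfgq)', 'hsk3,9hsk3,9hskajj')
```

Branches in `(...|...)` are attempted left-to-right; the first branch that allows the whole pattern to succeed is taken.
Because there's exactly one group, `findall` drops the full match and keeps group 1 from each hit.

['hsk', 'hsk', 'hsk']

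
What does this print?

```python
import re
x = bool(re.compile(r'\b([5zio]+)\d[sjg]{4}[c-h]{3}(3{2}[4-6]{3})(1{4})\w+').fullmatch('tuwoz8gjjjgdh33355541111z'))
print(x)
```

False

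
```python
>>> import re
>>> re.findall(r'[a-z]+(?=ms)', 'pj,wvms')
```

['wv']

The lookaround is zero-width — it requires the adjacent text to match without consuming it, so the asserted text isn't part of the match.
Walking the string: at [3:5] → 'wv'.
With no groups in the pattern, `findall` gives back each whole match — 1 here.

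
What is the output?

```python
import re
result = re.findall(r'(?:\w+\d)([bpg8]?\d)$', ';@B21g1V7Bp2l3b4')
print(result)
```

['b4']

Pattern: one or more of a word character, then a digit (non-capturing group); then optionally one of [bpg8], then a digit (captured); then anchored at the end.
Matches: at [2:16] match 'B21g1V7Bp2l3b4', group 1 = 'b4'.
Because there's exactly one group, `findall` drops the full match and keeps group 1 from the one hit.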